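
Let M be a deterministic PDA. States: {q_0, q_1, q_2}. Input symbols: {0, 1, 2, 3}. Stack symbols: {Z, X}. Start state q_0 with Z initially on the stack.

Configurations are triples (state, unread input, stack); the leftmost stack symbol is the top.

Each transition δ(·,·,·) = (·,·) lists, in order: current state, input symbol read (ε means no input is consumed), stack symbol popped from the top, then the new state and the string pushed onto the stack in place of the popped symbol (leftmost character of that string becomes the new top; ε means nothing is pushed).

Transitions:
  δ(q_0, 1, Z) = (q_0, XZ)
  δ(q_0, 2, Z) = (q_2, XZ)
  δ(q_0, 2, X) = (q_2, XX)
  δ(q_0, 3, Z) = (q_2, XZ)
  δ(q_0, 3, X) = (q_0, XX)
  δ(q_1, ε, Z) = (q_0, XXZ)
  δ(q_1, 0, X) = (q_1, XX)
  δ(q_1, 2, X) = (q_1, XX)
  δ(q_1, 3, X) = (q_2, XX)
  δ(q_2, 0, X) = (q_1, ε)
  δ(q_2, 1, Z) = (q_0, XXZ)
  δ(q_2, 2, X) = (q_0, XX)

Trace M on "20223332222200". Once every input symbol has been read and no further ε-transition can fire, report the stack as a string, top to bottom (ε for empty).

(q_0, 20223332222200, Z) ⊢ (q_2, 0223332222200, XZ) ⊢ (q_1, 223332222200, Z) ⊢ (q_0, 223332222200, XXZ) ⊢ (q_2, 23332222200, XXXZ) ⊢ (q_0, 3332222200, XXXXZ) ⊢ (q_0, 332222200, XXXXXZ) ⊢ (q_0, 32222200, XXXXXXZ) ⊢ (q_0, 2222200, XXXXXXXZ) ⊢ (q_2, 222200, XXXXXXXXZ) ⊢ (q_0, 22200, XXXXXXXXXZ) ⊢ (q_2, 2200, XXXXXXXXXXZ) ⊢ (q_0, 200, XXXXXXXXXXXZ) ⊢ (q_2, 00, XXXXXXXXXXXXZ) ⊢ (q_1, 0, XXXXXXXXXXXZ) ⊢ (q_1, ε, XXXXXXXXXXXXZ)
All input consumed in state q_1 with stack XXXXXXXXXXXXZ.

XXXXXXXXXXXXZ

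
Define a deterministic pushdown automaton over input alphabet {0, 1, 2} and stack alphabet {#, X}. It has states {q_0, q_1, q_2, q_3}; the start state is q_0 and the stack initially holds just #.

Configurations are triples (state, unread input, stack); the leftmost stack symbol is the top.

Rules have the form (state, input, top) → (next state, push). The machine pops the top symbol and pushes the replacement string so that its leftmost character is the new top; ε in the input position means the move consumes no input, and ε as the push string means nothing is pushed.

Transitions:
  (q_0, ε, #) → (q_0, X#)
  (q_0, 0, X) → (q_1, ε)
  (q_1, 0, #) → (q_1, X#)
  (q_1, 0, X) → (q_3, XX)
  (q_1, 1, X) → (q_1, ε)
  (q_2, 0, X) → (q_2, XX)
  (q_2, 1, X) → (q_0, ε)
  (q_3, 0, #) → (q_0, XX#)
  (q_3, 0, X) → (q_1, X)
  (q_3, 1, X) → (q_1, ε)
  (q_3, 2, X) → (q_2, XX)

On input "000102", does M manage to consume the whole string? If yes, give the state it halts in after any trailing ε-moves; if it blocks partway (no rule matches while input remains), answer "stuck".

q_2

(q_0, 000102, #) ⊢ (q_0, 000102, X#) ⊢ (q_1, 00102, #) ⊢ (q_1, 0102, X#) ⊢ (q_3, 102, XX#) ⊢ (q_1, 02, X#) ⊢ (q_3, 2, XX#) ⊢ (q_2, ε, XXX#)
All input consumed; M is in state q_2.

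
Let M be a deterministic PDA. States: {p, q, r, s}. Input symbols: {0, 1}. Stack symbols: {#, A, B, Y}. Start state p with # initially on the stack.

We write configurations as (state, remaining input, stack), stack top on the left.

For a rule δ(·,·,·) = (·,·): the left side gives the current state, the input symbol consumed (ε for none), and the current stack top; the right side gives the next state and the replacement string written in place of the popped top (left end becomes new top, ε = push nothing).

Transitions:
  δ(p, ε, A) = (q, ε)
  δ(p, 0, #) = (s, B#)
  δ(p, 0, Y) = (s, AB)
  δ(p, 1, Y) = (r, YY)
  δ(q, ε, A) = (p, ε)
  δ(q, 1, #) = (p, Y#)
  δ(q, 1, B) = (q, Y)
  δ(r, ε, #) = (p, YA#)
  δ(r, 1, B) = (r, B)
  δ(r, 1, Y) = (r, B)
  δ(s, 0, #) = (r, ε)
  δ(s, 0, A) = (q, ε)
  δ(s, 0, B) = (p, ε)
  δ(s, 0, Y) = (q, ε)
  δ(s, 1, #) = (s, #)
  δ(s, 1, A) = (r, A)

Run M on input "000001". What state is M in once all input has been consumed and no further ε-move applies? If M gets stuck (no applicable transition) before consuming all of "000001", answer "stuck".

(p, 000001, #)
  read 0, top #: go to s, push B# → (s, 00001, B#)
  read 0, top B: go to p, push ε → (p, 0001, #)
  read 0, top #: go to s, push B# → (s, 001, B#)
  read 0, top B: go to p, push ε → (p, 01, #)
  read 0, top #: go to s, push B# → (s, 1, B#)
No transition for (s, 1, top B); M blocks with input 1 remaining.

stuck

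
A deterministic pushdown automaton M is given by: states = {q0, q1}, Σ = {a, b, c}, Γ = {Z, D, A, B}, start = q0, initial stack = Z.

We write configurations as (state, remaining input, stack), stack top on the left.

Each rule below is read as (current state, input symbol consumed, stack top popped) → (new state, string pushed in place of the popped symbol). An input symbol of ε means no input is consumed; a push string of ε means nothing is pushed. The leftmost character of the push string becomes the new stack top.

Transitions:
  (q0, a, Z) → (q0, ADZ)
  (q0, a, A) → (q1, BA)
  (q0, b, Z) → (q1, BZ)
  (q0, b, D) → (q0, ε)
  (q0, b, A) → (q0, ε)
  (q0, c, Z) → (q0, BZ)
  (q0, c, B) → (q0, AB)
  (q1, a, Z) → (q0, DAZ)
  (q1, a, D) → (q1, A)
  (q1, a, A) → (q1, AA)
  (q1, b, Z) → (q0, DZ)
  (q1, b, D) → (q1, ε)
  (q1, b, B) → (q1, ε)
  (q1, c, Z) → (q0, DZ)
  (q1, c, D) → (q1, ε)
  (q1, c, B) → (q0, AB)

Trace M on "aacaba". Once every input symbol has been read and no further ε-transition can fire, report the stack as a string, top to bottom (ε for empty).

(q0, aacaba, Z)
  read a, top Z: go to q0, push ADZ → (q0, acaba, ADZ)
  read a, top A: go to q1, push BA → (q1, caba, BADZ)
  read c, top B: go to q0, push AB → (q0, aba, ABADZ)
  read a, top A: go to q1, push BA → (q1, ba, BABADZ)
  read b, top B: go to q1, push ε → (q1, a, ABADZ)
  read a, top A: go to q1, push AA → (q1, ε, AABADZ)
All input consumed in state q1 with stack AABADZ.

AABADZ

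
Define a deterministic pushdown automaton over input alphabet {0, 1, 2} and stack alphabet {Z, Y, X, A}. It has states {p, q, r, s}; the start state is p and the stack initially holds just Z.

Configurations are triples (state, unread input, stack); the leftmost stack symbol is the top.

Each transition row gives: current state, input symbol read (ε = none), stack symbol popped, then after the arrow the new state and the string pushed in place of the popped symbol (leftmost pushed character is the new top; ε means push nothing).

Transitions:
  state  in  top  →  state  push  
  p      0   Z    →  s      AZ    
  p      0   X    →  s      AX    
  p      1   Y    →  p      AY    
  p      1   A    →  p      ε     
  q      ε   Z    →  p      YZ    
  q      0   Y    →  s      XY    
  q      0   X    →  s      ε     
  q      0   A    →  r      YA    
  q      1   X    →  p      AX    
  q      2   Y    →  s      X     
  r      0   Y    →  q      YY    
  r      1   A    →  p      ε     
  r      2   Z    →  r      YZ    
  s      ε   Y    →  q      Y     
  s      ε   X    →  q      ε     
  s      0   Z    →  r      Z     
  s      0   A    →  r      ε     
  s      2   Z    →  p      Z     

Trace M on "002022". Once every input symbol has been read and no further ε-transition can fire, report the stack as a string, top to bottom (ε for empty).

(p, 002022, Z)
  read 0, top Z: go to s, push AZ → (s, 02022, AZ)
  read 0, top A: go to r, push ε → (r, 2022, Z)
  read 2, top Z: go to r, push YZ → (r, 022, YZ)
  read 0, top Y: go to q, push YY → (q, 22, YYZ)
  read 2, top Y: go to s, push X → (s, 2, XYZ)
  ε-move, top X: go to q, push ε → (q, 2, YZ)
  read 2, top Y: go to s, push X → (s, ε, XZ)
  ε-move, top X: go to q, push ε → (q, ε, Z)
  ε-move, top Z: go to p, push YZ → (p, ε, YZ)
All input consumed in state p with stack YZ.

YZ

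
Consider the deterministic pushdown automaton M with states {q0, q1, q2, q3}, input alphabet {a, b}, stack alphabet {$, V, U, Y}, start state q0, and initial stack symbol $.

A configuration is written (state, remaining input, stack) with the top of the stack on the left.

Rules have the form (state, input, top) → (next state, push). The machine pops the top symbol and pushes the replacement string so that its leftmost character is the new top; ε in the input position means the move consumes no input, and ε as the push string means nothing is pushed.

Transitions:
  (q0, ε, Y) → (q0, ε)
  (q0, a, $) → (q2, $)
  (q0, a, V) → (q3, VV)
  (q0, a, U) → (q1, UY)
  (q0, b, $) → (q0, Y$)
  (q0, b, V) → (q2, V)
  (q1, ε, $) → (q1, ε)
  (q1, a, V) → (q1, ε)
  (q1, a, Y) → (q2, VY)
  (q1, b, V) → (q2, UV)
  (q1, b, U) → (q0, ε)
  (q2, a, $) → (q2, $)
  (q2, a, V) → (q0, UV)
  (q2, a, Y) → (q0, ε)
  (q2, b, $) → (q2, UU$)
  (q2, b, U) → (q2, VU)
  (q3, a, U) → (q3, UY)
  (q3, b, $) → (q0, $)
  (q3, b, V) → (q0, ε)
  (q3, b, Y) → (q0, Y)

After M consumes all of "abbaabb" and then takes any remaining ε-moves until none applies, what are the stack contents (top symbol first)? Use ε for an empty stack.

VUU$

(q0, abbaabb, $)
  read a, top $: go to q2, push $ → (q2, bbaabb, $)
  read b, top $: go to q2, push UU$ → (q2, baabb, UU$)
  read b, top U: go to q2, push VU → (q2, aabb, VUU$)
  read a, top V: go to q0, push UV → (q0, abb, UVUU$)
  read a, top U: go to q1, push UY → (q1, bb, UYVUU$)
  read b, top U: go to q0, push ε → (q0, b, YVUU$)
  ε-move, top Y: go to q0, push ε → (q0, b, VUU$)
  read b, top V: go to q2, push V → (q2, ε, VUU$)
All input consumed in state q2 with stack VUU$.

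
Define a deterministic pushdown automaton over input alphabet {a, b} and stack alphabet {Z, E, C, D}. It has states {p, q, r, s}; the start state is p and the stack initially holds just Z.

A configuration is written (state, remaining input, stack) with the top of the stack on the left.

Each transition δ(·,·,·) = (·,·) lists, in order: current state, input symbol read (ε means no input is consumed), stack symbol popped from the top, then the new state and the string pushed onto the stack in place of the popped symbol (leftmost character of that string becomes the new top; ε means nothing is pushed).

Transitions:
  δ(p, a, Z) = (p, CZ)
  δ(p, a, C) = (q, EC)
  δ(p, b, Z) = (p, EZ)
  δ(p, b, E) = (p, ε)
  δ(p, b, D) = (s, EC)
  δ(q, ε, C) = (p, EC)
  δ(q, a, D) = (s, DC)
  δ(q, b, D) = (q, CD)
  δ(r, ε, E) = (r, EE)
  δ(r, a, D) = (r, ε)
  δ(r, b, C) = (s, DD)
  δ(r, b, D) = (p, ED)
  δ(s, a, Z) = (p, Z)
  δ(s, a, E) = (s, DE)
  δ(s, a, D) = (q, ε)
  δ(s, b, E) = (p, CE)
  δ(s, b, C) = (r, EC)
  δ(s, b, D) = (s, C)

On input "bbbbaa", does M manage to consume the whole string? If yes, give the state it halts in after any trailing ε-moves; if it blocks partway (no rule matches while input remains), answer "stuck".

(p, bbbbaa, Z)
  read b, top Z: go to p, push EZ → (p, bbbaa, EZ)
  read b, top E: go to p, push ε → (p, bbaa, Z)
  read b, top Z: go to p, push EZ → (p, baa, EZ)
  read b, top E: go to p, push ε → (p, aa, Z)
  read a, top Z: go to p, push CZ → (p, a, CZ)
  read a, top C: go to q, push EC → (q, ε, ECZ)
All input consumed; M is in state q.

q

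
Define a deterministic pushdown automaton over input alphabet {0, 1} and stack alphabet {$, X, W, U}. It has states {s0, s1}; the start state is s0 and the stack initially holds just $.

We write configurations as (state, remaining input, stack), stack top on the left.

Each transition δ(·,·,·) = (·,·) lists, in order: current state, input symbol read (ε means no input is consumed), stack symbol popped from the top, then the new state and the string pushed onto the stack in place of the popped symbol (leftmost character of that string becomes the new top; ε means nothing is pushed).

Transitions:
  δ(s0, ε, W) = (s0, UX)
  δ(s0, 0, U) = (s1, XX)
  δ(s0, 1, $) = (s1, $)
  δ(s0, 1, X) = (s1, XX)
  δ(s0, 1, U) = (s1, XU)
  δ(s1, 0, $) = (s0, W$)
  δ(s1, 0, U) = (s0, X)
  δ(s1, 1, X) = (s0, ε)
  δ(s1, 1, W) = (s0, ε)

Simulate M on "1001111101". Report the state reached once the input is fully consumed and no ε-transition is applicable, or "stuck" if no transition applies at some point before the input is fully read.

(s0, 1001111101, $)
  read 1, top $: go to s1, push $ → (s1, 001111101, $)
  read 0, top $: go to s0, push W$ → (s0, 01111101, W$)
  ε-move, top W: go to s0, push UX → (s0, 01111101, UX$)
  read 0, top U: go to s1, push XX → (s1, 1111101, XXX$)
  read 1, top X: go to s0, push ε → (s0, 111101, XX$)
  read 1, top X: go to s1, push XX → (s1, 11101, XXX$)
  read 1, top X: go to s0, push ε → (s0, 1101, XX$)
  read 1, top X: go to s1, push XX → (s1, 101, XXX$)
  read 1, top X: go to s0, push ε → (s0, 01, XX$)
No transition for (s0, 0, top X); M blocks with input 01 remaining.

stuck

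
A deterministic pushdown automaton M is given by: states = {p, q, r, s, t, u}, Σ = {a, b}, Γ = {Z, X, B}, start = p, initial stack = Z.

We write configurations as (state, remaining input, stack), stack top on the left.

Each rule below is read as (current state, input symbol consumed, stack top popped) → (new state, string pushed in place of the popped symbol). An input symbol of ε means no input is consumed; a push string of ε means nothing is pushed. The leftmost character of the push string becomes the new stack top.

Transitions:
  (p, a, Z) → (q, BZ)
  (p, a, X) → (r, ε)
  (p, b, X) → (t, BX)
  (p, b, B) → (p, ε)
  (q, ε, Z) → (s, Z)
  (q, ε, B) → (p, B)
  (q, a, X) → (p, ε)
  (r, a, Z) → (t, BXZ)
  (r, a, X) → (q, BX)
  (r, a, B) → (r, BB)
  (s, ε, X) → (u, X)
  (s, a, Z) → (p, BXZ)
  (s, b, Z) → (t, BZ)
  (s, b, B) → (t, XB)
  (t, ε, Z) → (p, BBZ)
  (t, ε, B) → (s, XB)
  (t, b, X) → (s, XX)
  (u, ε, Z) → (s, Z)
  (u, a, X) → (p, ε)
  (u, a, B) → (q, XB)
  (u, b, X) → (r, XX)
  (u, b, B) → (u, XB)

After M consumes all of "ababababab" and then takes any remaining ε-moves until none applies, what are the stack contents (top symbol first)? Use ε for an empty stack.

Z

(p, ababababab, Z)
  read a, top Z: go to q, push BZ → (q, babababab, BZ)
  ε-move, top B: go to p, push B → (p, babababab, BZ)
  read b, top B: go to p, push ε → (p, abababab, Z)
  read a, top Z: go to q, push BZ → (q, bababab, BZ)
  ε-move, top B: go to p, push B → (p, bababab, BZ)
  read b, top B: go to p, push ε → (p, ababab, Z)
  read a, top Z: go to q, push BZ → (q, babab, BZ)
  ε-move, top B: go to p, push B → (p, babab, BZ)
  read b, top B: go to p, push ε → (p, abab, Z)
  read a, top Z: go to q, push BZ → (q, bab, BZ)
  ε-move, top B: go to p, push B → (p, bab, BZ)
  read b, top B: go to p, push ε → (p, ab, Z)
  read a, top Z: go to q, push BZ → (q, b, BZ)
  ε-move, top B: go to p, push B → (p, b, BZ)
  read b, top B: go to p, push ε → (p, ε, Z)
All input consumed in state p with stack Z.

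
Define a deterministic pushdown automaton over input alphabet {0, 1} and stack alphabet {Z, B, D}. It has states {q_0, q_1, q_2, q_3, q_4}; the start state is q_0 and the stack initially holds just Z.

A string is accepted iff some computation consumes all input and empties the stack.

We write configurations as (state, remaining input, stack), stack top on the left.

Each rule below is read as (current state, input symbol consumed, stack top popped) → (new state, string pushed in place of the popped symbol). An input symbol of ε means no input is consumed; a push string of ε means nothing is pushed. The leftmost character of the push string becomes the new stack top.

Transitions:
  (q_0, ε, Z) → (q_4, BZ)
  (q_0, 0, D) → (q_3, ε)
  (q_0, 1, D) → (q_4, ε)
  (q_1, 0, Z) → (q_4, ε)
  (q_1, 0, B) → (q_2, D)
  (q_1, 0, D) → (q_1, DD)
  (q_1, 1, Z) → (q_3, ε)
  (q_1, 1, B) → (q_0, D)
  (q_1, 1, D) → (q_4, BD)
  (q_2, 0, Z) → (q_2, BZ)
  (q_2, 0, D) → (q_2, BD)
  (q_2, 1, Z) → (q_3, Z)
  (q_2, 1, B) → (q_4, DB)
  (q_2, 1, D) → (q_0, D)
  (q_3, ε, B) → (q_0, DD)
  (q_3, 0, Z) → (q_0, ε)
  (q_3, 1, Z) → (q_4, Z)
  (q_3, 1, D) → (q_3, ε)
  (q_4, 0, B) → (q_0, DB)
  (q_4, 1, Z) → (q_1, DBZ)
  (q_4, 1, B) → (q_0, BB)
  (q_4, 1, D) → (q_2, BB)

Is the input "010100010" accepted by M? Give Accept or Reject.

Accept

(q_0, 010100010, Z)
  ε-move, top Z: go to q_4, push BZ → (q_4, 010100010, BZ)
  read 0, top B: go to q_0, push DB → (q_0, 10100010, DBZ)
  read 1, top D: go to q_4, push ε → (q_4, 0100010, BZ)
  read 0, top B: go to q_0, push DB → (q_0, 100010, DBZ)
  read 1, top D: go to q_4, push ε → (q_4, 00010, BZ)
  read 0, top B: go to q_0, push DB → (q_0, 0010, DBZ)
  read 0, top D: go to q_3, push ε → (q_3, 010, BZ)
  ε-move, top B: go to q_0, push DD → (q_0, 010, DDZ)
  read 0, top D: go to q_3, push ε → (q_3, 10, DZ)
  read 1, top D: go to q_3, push ε → (q_3, 0, Z)
  read 0, top Z: go to q_0, push ε → (q_0, ε, ε)
All input consumed and the stack is empty.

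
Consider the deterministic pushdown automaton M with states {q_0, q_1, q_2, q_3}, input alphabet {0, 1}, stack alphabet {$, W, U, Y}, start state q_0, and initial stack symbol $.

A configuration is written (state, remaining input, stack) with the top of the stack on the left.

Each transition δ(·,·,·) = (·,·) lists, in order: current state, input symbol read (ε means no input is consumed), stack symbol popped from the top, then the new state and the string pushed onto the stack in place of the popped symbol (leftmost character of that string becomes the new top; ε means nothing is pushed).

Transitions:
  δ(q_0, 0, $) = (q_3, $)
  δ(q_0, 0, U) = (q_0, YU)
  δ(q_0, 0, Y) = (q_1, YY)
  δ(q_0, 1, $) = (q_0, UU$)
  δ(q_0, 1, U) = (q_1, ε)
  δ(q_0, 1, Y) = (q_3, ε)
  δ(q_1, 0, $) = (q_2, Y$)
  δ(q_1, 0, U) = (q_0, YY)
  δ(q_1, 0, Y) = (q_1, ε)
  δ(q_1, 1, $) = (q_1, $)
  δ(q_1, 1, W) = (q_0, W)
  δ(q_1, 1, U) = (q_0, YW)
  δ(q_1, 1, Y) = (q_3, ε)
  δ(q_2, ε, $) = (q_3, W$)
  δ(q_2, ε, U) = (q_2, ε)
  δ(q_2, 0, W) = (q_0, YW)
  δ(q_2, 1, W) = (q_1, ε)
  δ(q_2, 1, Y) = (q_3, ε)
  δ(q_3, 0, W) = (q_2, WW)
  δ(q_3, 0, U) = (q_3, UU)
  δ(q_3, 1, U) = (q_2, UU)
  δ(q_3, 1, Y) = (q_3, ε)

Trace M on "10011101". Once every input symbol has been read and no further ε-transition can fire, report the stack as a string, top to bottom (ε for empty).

W$

(q_0, 10011101, $) ⊢ (q_0, 0011101, UU$) ⊢ (q_0, 011101, YUU$) ⊢ (q_1, 11101, YYUU$) ⊢ (q_3, 1101, YUU$) ⊢ (q_3, 101, UU$) ⊢ (q_2, 01, UUU$) ⊢ (q_2, 01, UU$) ⊢ (q_2, 01, U$) ⊢ (q_2, 01, $) ⊢ (q_3, 01, W$) ⊢ (q_2, 1, WW$) ⊢ (q_1, ε, W$)
All input consumed in state q_1 with stack W$.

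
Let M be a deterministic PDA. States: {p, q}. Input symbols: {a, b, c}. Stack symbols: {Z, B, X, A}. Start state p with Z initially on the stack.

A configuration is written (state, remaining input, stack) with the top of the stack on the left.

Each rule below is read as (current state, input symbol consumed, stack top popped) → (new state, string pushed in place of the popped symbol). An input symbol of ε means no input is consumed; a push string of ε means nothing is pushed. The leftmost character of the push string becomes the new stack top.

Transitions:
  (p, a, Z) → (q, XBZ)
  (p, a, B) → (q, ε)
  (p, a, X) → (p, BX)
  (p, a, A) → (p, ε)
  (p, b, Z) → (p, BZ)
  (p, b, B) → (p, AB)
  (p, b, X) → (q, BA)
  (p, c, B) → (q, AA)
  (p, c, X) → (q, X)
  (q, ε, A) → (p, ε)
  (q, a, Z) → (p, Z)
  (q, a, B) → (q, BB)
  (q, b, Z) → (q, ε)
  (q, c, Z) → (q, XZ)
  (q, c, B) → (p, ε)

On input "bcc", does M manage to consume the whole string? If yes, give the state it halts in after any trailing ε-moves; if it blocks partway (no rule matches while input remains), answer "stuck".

stuck

(p, bcc, Z) ⊢ (p, cc, BZ) ⊢ (q, c, AAZ) ⊢ (p, c, AZ)
No transition for (p, c, top A); M blocks with input c remaining.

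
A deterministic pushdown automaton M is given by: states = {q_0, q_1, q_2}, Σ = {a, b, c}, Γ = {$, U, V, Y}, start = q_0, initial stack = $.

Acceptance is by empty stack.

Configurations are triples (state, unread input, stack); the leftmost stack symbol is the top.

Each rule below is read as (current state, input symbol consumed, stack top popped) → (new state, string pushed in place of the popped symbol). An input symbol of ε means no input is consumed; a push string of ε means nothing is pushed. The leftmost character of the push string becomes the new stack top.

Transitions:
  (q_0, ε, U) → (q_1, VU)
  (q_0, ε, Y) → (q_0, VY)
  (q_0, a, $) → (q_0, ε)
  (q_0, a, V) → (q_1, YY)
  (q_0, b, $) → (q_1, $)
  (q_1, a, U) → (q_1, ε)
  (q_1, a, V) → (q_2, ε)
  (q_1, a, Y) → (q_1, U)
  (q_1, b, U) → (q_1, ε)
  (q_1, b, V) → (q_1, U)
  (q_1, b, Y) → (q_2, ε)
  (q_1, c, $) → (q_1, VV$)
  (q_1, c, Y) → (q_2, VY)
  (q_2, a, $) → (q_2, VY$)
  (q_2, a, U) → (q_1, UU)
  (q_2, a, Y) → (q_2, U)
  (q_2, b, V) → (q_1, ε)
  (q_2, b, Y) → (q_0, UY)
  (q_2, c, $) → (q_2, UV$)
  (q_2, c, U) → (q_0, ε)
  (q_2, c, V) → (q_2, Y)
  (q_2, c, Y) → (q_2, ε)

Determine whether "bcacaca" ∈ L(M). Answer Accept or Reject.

Accept

(q_0, bcacaca, $)
  read b, top $: go to q_1, push $ → (q_1, cacaca, $)
  read c, top $: go to q_1, push VV$ → (q_1, acaca, VV$)
  read a, top V: go to q_2, push ε → (q_2, caca, V$)
  read c, top V: go to q_2, push Y → (q_2, aca, Y$)
  read a, top Y: go to q_2, push U → (q_2, ca, U$)
  read c, top U: go to q_0, push ε → (q_0, a, $)
  read a, top $: go to q_0, push ε → (q_0, ε, ε)
All input consumed and the stack is empty.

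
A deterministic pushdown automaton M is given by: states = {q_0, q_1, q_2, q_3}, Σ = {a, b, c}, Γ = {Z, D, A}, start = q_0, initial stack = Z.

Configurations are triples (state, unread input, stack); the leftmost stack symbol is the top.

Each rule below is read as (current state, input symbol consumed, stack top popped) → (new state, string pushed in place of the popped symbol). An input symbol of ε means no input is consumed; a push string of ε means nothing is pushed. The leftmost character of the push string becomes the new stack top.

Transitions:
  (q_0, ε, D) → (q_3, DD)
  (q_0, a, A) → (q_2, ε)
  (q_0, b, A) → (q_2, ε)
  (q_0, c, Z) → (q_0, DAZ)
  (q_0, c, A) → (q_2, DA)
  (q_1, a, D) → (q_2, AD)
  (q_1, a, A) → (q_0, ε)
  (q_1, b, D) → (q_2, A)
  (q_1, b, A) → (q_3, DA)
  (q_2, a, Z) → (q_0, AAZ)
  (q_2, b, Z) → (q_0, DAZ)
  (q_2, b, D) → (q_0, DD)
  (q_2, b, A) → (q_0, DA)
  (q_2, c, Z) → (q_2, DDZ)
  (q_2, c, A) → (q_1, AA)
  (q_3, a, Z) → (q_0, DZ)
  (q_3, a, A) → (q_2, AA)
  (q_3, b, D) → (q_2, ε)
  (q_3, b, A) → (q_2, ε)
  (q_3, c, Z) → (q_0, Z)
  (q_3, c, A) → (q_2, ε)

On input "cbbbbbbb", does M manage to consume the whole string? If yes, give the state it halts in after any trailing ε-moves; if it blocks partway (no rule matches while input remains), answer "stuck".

(q_0, cbbbbbbb, Z)
  read c, top Z: go to q_0, push DAZ → (q_0, bbbbbbb, DAZ)
  ε-move, top D: go to q_3, push DD → (q_3, bbbbbbb, DDAZ)
  read b, top D: go to q_2, push ε → (q_2, bbbbbb, DAZ)
  read b, top D: go to q_0, push DD → (q_0, bbbbb, DDAZ)
  ε-move, top D: go to q_3, push DD → (q_3, bbbbb, DDDAZ)
  read b, top D: go to q_2, push ε → (q_2, bbbb, DDAZ)
  read b, top D: go to q_0, push DD → (q_0, bbb, DDDAZ)
  ε-move, top D: go to q_3, push DD → (q_3, bbb, DDDDAZ)
  read b, top D: go to q_2, push ε → (q_2, bb, DDDAZ)
  read b, top D: go to q_0, push DD → (q_0, b, DDDDAZ)
  ε-move, top D: go to q_3, push DD → (q_3, b, DDDDDAZ)
  read b, top D: go to q_2, push ε → (q_2, ε, DDDDAZ)
All input consumed; M is in state q_2.

q_2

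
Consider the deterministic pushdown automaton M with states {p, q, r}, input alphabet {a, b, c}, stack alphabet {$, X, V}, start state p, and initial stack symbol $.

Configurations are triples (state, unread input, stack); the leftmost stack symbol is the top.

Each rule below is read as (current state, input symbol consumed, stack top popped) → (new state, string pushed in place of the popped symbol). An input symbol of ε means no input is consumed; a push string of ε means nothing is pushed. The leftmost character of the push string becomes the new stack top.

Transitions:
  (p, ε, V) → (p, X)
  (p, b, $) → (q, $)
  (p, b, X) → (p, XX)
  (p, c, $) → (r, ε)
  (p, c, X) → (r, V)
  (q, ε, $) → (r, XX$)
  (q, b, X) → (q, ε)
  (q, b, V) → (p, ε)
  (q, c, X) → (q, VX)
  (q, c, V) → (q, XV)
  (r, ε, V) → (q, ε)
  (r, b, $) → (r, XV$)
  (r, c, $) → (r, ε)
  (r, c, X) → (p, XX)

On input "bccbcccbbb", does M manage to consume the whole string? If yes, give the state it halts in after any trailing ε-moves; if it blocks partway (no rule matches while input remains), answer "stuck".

p

(p, bccbcccbbb, $) ⊢ (q, ccbcccbbb, $) ⊢ (r, ccbcccbbb, XX$) ⊢ (p, cbcccbbb, XXX$) ⊢ (r, bcccbbb, VXX$) ⊢ (q, bcccbbb, XX$) ⊢ (q, cccbbb, X$) ⊢ (q, ccbbb, VX$) ⊢ (q, cbbb, XVX$) ⊢ (q, bbb, VXVX$) ⊢ (p, bb, XVX$) ⊢ (p, b, XXVX$) ⊢ (p, ε, XXXVX$)
All input consumed; M is in state p.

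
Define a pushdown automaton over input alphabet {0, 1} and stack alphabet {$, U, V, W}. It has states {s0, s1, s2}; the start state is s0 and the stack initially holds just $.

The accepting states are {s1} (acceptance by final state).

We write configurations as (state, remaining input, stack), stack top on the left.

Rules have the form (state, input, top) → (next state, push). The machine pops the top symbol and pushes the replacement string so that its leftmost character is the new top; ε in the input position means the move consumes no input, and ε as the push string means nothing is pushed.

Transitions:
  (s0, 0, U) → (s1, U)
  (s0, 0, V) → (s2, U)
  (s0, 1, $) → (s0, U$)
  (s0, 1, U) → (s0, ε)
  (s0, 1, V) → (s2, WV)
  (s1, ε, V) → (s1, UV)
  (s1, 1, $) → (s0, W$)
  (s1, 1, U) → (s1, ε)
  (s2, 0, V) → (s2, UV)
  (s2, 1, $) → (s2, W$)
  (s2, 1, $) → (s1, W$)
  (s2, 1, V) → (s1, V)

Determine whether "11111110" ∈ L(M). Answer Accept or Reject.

Accept

One accepting computation: (s0, 11111110, $) ⊢ (s0, 1111110, U$) ⊢ (s0, 111110, $) ⊢ (s0, 11110, U$) ⊢ (s0, 1110, $) ⊢ (s0, 110, U$) ⊢ (s0, 10, $) ⊢ (s0, 0, U$) ⊢ (s1, ε, U$)
All input consumed and state s1 ∈ F.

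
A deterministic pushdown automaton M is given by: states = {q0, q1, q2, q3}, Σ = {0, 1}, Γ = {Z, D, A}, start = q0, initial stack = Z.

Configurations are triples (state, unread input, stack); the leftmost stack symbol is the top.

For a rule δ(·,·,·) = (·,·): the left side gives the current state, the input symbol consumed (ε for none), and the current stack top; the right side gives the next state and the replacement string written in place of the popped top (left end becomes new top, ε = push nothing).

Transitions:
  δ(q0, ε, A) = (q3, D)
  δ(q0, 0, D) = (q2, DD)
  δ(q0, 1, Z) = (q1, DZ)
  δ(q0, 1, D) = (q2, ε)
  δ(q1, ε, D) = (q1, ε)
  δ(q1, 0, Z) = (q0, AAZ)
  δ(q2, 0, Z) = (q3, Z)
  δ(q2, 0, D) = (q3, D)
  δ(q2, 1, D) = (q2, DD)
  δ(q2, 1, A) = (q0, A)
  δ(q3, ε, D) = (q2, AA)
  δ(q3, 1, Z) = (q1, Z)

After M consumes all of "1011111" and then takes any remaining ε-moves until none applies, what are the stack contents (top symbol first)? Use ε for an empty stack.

(q0, 1011111, Z) ⊢ (q1, 011111, DZ) ⊢ (q1, 011111, Z) ⊢ (q0, 11111, AAZ) ⊢ (q3, 11111, DAZ) ⊢ (q2, 11111, AAAZ) ⊢ (q0, 1111, AAAZ) ⊢ (q3, 1111, DAAZ) ⊢ (q2, 1111, AAAAZ) ⊢ (q0, 111, AAAAZ) ⊢ (q3, 111, DAAAZ) ⊢ (q2, 111, AAAAAZ) ⊢ (q0, 11, AAAAAZ) ⊢ (q3, 11, DAAAAZ) ⊢ (q2, 11, AAAAAAZ) ⊢ (q0, 1, AAAAAAZ) ⊢ (q3, 1, DAAAAAZ) ⊢ (q2, 1, AAAAAAAZ) ⊢ (q0, ε, AAAAAAAZ) ⊢ (q3, ε, DAAAAAAZ) ⊢ (q2, ε, AAAAAAAAZ)
All input consumed in state q2 with stack AAAAAAAAZ.

AAAAAAAAZ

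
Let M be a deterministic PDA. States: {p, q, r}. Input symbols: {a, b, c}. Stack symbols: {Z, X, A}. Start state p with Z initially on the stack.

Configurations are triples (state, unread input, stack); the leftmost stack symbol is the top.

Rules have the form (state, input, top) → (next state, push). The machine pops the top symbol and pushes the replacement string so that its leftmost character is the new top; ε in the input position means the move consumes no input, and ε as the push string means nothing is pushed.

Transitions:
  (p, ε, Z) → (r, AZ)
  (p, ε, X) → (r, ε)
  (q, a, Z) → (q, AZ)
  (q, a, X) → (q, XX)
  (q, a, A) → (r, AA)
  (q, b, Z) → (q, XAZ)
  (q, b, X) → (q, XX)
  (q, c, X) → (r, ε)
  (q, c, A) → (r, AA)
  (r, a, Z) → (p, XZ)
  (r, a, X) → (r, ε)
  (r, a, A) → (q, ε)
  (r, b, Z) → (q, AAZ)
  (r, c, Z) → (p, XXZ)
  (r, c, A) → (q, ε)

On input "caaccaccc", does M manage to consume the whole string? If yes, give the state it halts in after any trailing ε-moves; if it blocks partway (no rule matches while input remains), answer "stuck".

r

(p, caaccaccc, Z)
  ε-move, top Z: go to r, push AZ → (r, caaccaccc, AZ)
  read c, top A: go to q, push ε → (q, aaccaccc, Z)
  read a, top Z: go to q, push AZ → (q, accaccc, AZ)
  read a, top A: go to r, push AA → (r, ccaccc, AAZ)
  read c, top A: go to q, push ε → (q, caccc, AZ)
  read c, top A: go to r, push AA → (r, accc, AAZ)
  read a, top A: go to q, push ε → (q, ccc, AZ)
  read c, top A: go to r, push AA → (r, cc, AAZ)
  read c, top A: go to q, push ε → (q, c, AZ)
  read c, top A: go to r, push AA → (r, ε, AAZ)
All input consumed; M is in state r.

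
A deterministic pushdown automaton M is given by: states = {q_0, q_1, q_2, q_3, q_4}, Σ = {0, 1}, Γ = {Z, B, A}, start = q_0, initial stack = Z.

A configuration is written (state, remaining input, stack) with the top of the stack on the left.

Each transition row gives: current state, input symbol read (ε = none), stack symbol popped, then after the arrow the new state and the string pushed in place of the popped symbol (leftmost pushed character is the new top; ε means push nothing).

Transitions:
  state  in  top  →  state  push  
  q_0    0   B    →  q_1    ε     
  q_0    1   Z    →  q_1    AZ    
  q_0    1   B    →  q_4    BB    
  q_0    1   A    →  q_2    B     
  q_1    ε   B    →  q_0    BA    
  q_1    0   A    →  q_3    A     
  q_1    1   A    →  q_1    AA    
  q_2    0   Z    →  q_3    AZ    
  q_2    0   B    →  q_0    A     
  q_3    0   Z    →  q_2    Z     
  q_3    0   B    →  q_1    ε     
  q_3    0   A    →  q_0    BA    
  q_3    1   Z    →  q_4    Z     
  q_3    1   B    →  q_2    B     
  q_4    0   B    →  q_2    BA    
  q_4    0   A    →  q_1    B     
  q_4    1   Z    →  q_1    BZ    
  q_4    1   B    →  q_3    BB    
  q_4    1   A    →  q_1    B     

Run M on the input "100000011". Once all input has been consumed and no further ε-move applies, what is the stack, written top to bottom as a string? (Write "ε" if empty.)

(q_0, 100000011, Z) ⊢ (q_1, 00000011, AZ) ⊢ (q_3, 0000011, AZ) ⊢ (q_0, 000011, BAZ) ⊢ (q_1, 00011, AZ) ⊢ (q_3, 0011, AZ) ⊢ (q_0, 011, BAZ) ⊢ (q_1, 11, AZ) ⊢ (q_1, 1, AAZ) ⊢ (q_1, ε, AAAZ)
All input consumed in state q_1 with stack AAAZ.

AAAZ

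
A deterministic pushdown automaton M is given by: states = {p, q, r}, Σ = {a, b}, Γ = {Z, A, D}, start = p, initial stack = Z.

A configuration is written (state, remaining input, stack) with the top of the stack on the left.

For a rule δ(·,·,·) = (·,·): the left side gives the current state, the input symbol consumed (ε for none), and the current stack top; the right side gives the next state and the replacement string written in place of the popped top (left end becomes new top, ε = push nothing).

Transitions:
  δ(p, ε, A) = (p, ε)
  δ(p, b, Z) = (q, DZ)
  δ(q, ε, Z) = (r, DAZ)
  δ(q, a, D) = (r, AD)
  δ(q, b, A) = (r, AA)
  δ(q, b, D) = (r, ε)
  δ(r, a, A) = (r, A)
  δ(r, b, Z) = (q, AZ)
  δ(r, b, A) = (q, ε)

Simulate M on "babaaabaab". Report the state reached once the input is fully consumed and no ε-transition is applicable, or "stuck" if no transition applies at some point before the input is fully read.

(p, babaaabaab, Z) ⊢ (q, abaaabaab, DZ) ⊢ (r, baaabaab, ADZ) ⊢ (q, aaabaab, DZ) ⊢ (r, aabaab, ADZ) ⊢ (r, abaab, ADZ) ⊢ (r, baab, ADZ) ⊢ (q, aab, DZ) ⊢ (r, ab, ADZ) ⊢ (r, b, ADZ) ⊢ (q, ε, DZ)
All input consumed; M is in state q.

q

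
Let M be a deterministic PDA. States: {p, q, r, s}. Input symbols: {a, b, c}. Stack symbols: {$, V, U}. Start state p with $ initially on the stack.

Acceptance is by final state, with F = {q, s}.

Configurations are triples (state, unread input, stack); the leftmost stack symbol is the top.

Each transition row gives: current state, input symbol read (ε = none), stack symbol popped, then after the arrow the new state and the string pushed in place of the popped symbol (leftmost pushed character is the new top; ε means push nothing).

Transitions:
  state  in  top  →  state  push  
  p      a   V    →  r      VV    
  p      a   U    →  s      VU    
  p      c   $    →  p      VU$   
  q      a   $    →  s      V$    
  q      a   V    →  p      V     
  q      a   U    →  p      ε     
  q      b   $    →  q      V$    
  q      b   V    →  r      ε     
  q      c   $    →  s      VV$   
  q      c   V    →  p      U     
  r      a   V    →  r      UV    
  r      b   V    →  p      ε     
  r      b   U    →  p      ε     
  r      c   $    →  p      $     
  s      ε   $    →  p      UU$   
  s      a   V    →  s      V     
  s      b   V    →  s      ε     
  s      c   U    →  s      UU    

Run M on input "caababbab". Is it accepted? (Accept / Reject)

Reject

(p, caababbab, $)
  read c, top $: go to p, push VU$ → (p, aababbab, VU$)
  read a, top V: go to r, push VV → (r, ababbab, VVU$)
  read a, top V: go to r, push UV → (r, babbab, UVVU$)
  read b, top U: go to p, push ε → (p, abbab, VVU$)
  read a, top V: go to r, push VV → (r, bbab, VVVU$)
  read b, top V: go to p, push ε → (p, bab, VVU$)
No transition applies at (p, bab, VVU$); input not fully consumed.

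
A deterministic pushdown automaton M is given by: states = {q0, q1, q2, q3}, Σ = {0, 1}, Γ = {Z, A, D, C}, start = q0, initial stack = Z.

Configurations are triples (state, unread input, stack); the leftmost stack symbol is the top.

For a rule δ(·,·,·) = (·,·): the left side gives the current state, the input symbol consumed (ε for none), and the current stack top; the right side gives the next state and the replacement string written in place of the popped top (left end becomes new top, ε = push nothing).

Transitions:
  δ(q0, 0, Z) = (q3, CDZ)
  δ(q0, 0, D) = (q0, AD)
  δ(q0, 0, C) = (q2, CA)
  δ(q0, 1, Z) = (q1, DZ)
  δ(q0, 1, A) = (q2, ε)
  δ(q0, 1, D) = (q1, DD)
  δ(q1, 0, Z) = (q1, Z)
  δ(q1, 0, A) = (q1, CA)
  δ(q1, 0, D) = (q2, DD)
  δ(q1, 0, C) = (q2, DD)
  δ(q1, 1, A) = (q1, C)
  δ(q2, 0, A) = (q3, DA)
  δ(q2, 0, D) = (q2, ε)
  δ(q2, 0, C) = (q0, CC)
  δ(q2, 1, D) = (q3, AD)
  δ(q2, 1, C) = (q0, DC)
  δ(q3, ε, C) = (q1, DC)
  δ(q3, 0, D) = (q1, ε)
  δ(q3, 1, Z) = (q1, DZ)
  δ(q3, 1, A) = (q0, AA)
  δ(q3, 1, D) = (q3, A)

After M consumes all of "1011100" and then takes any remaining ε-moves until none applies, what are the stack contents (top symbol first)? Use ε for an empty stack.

ADDZ

(q0, 1011100, Z)
  read 1, top Z: go to q1, push DZ → (q1, 011100, DZ)
  read 0, top D: go to q2, push DD → (q2, 11100, DDZ)
  read 1, top D: go to q3, push AD → (q3, 1100, ADDZ)
  read 1, top A: go to q0, push AA → (q0, 100, AADDZ)
  read 1, top A: go to q2, push ε → (q2, 00, ADDZ)
  read 0, top A: go to q3, push DA → (q3, 0, DADDZ)
  read 0, top D: go to q1, push ε → (q1, ε, ADDZ)
All input consumed in state q1 with stack ADDZ.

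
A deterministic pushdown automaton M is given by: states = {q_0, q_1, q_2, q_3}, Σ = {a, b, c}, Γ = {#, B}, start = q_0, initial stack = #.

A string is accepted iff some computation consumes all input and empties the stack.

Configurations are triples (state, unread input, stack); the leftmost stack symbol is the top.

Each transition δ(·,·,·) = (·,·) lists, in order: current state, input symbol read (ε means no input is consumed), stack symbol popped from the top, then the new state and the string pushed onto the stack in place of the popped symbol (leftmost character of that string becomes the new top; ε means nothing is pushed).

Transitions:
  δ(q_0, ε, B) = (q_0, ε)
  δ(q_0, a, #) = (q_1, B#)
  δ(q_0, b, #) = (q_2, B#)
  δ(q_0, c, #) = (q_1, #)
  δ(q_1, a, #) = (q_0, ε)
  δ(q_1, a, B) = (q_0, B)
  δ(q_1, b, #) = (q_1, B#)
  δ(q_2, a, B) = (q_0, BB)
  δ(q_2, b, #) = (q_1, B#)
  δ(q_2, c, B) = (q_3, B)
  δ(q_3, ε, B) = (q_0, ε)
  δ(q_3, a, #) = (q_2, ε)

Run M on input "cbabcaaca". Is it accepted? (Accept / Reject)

Accept

(q_0, cbabcaaca, #)
  read c, top #: go to q_1, push # → (q_1, babcaaca, #)
  read b, top #: go to q_1, push B# → (q_1, abcaaca, B#)
  read a, top B: go to q_0, push B → (q_0, bcaaca, B#)
  ε-move, top B: go to q_0, push ε → (q_0, bcaaca, #)
  read b, top #: go to q_2, push B# → (q_2, caaca, B#)
  read c, top B: go to q_3, push B → (q_3, aaca, B#)
  ε-move, top B: go to q_0, push ε → (q_0, aaca, #)
  read a, top #: go to q_1, push B# → (q_1, aca, B#)
  read a, top B: go to q_0, push B → (q_0, ca, B#)
  ε-move, top B: go to q_0, push ε → (q_0, ca, #)
  read c, top #: go to q_1, push # → (q_1, a, #)
  read a, top #: go to q_0, push ε → (q_0, ε, ε)
All input consumed and the stack is empty.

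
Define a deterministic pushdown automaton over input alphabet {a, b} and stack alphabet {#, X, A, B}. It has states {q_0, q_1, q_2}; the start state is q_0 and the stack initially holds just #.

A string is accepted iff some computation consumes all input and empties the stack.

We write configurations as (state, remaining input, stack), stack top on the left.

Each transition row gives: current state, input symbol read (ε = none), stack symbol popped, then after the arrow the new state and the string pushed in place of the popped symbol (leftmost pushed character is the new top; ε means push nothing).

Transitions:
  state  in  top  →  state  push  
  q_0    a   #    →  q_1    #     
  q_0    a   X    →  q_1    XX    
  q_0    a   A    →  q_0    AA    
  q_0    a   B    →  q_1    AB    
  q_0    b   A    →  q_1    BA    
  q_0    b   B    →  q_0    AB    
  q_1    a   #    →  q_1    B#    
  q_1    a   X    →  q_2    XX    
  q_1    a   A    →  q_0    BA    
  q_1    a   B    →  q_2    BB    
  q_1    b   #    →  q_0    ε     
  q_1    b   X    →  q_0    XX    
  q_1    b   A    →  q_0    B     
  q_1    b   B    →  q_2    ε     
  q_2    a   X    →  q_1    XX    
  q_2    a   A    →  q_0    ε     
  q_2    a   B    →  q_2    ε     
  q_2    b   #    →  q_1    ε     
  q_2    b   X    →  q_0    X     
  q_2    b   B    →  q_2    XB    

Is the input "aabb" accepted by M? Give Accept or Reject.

Accept

(q_0, aabb, #) ⊢ (q_1, abb, #) ⊢ (q_1, bb, B#) ⊢ (q_2, b, #) ⊢ (q_1, ε, ε)
All input consumed and the stack is empty.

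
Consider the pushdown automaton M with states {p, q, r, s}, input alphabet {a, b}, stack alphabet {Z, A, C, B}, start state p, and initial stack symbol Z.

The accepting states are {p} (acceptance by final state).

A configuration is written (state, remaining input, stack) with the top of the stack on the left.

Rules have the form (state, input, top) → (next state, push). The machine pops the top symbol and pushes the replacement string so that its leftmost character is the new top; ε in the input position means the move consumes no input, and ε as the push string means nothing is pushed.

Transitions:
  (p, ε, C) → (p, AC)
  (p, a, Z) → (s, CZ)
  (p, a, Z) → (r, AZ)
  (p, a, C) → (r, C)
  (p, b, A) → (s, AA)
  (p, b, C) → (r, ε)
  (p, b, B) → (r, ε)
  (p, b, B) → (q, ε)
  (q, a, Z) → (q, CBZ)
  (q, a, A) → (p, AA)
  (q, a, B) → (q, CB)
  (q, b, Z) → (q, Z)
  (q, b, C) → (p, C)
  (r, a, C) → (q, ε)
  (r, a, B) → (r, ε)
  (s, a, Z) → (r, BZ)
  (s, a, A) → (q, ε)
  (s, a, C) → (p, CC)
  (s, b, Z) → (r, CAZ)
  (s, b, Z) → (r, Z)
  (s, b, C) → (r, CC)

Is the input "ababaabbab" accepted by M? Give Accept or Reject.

One accepting computation: (p, ababaabbab, Z) ⊢ (s, babaabbab, CZ) ⊢ (r, abaabbab, CCZ) ⊢ (q, baabbab, CZ) ⊢ (p, aabbab, CZ) ⊢ (r, abbab, CZ) ⊢ (q, bbab, Z) ⊢ (q, bab, Z) ⊢ (q, ab, Z) ⊢ (q, b, CBZ) ⊢ (p, ε, CBZ)
All input consumed and state p ∈ F.

Accept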